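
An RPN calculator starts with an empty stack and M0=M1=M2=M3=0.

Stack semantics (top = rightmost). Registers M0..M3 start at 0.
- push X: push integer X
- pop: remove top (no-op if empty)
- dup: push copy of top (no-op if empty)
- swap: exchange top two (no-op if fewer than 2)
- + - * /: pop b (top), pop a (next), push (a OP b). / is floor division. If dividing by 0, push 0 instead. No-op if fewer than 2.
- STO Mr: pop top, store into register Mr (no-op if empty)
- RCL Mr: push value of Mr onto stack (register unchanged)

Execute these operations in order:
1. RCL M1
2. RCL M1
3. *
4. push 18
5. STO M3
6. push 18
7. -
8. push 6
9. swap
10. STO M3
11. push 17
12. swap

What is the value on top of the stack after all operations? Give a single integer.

After op 1 (RCL M1): stack=[0] mem=[0,0,0,0]
After op 2 (RCL M1): stack=[0,0] mem=[0,0,0,0]
After op 3 (*): stack=[0] mem=[0,0,0,0]
After op 4 (push 18): stack=[0,18] mem=[0,0,0,0]
After op 5 (STO M3): stack=[0] mem=[0,0,0,18]
After op 6 (push 18): stack=[0,18] mem=[0,0,0,18]
After op 7 (-): stack=[-18] mem=[0,0,0,18]
After op 8 (push 6): stack=[-18,6] mem=[0,0,0,18]
After op 9 (swap): stack=[6,-18] mem=[0,0,0,18]
After op 10 (STO M3): stack=[6] mem=[0,0,0,-18]
After op 11 (push 17): stack=[6,17] mem=[0,0,0,-18]
After op 12 (swap): stack=[17,6] mem=[0,0,0,-18]

Answer: 6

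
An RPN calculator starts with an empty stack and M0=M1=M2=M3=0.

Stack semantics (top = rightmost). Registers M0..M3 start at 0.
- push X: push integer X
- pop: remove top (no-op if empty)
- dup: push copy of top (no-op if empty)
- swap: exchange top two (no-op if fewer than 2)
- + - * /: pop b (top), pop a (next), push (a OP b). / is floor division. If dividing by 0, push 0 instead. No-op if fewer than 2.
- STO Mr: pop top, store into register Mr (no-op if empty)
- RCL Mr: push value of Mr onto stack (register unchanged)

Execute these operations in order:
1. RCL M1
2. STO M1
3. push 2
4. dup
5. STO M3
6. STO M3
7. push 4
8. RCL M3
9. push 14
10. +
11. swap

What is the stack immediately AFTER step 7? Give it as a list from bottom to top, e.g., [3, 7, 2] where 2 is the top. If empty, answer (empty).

After op 1 (RCL M1): stack=[0] mem=[0,0,0,0]
After op 2 (STO M1): stack=[empty] mem=[0,0,0,0]
After op 3 (push 2): stack=[2] mem=[0,0,0,0]
After op 4 (dup): stack=[2,2] mem=[0,0,0,0]
After op 5 (STO M3): stack=[2] mem=[0,0,0,2]
After op 6 (STO M3): stack=[empty] mem=[0,0,0,2]
After op 7 (push 4): stack=[4] mem=[0,0,0,2]

[4]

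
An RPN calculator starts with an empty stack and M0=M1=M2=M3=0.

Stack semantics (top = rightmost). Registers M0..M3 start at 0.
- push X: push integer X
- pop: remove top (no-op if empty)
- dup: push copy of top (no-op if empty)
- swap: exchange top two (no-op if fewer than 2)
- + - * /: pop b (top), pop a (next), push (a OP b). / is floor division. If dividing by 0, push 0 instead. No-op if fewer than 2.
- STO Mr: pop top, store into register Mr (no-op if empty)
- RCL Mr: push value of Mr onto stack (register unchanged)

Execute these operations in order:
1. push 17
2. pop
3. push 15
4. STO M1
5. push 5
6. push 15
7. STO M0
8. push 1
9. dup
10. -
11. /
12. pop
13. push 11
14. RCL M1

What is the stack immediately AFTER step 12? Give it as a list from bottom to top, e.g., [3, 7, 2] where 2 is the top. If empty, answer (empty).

After op 1 (push 17): stack=[17] mem=[0,0,0,0]
After op 2 (pop): stack=[empty] mem=[0,0,0,0]
After op 3 (push 15): stack=[15] mem=[0,0,0,0]
After op 4 (STO M1): stack=[empty] mem=[0,15,0,0]
After op 5 (push 5): stack=[5] mem=[0,15,0,0]
After op 6 (push 15): stack=[5,15] mem=[0,15,0,0]
After op 7 (STO M0): stack=[5] mem=[15,15,0,0]
After op 8 (push 1): stack=[5,1] mem=[15,15,0,0]
After op 9 (dup): stack=[5,1,1] mem=[15,15,0,0]
After op 10 (-): stack=[5,0] mem=[15,15,0,0]
After op 11 (/): stack=[0] mem=[15,15,0,0]
After op 12 (pop): stack=[empty] mem=[15,15,0,0]

(empty)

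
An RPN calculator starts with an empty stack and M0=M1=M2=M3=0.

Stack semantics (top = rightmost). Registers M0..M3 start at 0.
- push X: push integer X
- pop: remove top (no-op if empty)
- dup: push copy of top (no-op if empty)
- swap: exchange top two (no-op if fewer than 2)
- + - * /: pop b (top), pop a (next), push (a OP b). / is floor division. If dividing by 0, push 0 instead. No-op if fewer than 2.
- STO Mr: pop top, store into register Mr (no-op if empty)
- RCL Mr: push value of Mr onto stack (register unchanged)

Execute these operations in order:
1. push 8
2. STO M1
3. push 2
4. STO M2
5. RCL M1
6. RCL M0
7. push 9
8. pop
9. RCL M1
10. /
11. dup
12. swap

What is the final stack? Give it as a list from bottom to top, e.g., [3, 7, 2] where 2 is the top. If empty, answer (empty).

After op 1 (push 8): stack=[8] mem=[0,0,0,0]
After op 2 (STO M1): stack=[empty] mem=[0,8,0,0]
After op 3 (push 2): stack=[2] mem=[0,8,0,0]
After op 4 (STO M2): stack=[empty] mem=[0,8,2,0]
After op 5 (RCL M1): stack=[8] mem=[0,8,2,0]
After op 6 (RCL M0): stack=[8,0] mem=[0,8,2,0]
After op 7 (push 9): stack=[8,0,9] mem=[0,8,2,0]
After op 8 (pop): stack=[8,0] mem=[0,8,2,0]
After op 9 (RCL M1): stack=[8,0,8] mem=[0,8,2,0]
After op 10 (/): stack=[8,0] mem=[0,8,2,0]
After op 11 (dup): stack=[8,0,0] mem=[0,8,2,0]
After op 12 (swap): stack=[8,0,0] mem=[0,8,2,0]

Answer: [8, 0, 0]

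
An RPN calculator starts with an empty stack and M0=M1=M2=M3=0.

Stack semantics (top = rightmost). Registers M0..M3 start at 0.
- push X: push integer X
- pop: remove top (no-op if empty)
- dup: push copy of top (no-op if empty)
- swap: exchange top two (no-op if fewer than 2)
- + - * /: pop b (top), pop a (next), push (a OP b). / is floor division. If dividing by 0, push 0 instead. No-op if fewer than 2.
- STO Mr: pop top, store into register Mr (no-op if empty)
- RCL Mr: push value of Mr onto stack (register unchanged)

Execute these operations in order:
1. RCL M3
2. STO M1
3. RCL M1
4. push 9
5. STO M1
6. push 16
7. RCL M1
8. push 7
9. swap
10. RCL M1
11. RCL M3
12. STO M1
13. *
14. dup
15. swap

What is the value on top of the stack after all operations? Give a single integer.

After op 1 (RCL M3): stack=[0] mem=[0,0,0,0]
After op 2 (STO M1): stack=[empty] mem=[0,0,0,0]
After op 3 (RCL M1): stack=[0] mem=[0,0,0,0]
After op 4 (push 9): stack=[0,9] mem=[0,0,0,0]
After op 5 (STO M1): stack=[0] mem=[0,9,0,0]
After op 6 (push 16): stack=[0,16] mem=[0,9,0,0]
After op 7 (RCL M1): stack=[0,16,9] mem=[0,9,0,0]
After op 8 (push 7): stack=[0,16,9,7] mem=[0,9,0,0]
After op 9 (swap): stack=[0,16,7,9] mem=[0,9,0,0]
After op 10 (RCL M1): stack=[0,16,7,9,9] mem=[0,9,0,0]
After op 11 (RCL M3): stack=[0,16,7,9,9,0] mem=[0,9,0,0]
After op 12 (STO M1): stack=[0,16,7,9,9] mem=[0,0,0,0]
After op 13 (*): stack=[0,16,7,81] mem=[0,0,0,0]
After op 14 (dup): stack=[0,16,7,81,81] mem=[0,0,0,0]
After op 15 (swap): stack=[0,16,7,81,81] mem=[0,0,0,0]

Answer: 81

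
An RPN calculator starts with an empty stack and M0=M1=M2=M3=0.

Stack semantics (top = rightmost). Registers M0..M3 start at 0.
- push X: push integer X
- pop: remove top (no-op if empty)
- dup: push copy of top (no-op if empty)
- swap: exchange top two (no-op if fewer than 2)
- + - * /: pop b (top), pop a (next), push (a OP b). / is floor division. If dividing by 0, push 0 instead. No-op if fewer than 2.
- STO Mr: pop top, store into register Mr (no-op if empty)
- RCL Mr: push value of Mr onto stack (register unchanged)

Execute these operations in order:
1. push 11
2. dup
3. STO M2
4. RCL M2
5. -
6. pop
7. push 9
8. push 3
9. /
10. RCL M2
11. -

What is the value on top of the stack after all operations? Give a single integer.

Answer: -8

Derivation:
After op 1 (push 11): stack=[11] mem=[0,0,0,0]
After op 2 (dup): stack=[11,11] mem=[0,0,0,0]
After op 3 (STO M2): stack=[11] mem=[0,0,11,0]
After op 4 (RCL M2): stack=[11,11] mem=[0,0,11,0]
After op 5 (-): stack=[0] mem=[0,0,11,0]
After op 6 (pop): stack=[empty] mem=[0,0,11,0]
After op 7 (push 9): stack=[9] mem=[0,0,11,0]
After op 8 (push 3): stack=[9,3] mem=[0,0,11,0]
After op 9 (/): stack=[3] mem=[0,0,11,0]
After op 10 (RCL M2): stack=[3,11] mem=[0,0,11,0]
After op 11 (-): stack=[-8] mem=[0,0,11,0]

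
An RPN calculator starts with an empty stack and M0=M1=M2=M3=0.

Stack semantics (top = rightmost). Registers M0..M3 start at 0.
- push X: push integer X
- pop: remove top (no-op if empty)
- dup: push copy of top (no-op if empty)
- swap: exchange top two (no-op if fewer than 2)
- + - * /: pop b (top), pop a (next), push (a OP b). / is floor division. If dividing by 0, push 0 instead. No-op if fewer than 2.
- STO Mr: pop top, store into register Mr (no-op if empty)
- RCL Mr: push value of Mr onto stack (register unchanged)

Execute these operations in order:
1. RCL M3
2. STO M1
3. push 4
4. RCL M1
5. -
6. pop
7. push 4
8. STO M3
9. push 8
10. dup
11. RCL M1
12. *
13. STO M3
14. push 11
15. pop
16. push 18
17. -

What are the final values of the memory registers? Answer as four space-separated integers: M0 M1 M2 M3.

After op 1 (RCL M3): stack=[0] mem=[0,0,0,0]
After op 2 (STO M1): stack=[empty] mem=[0,0,0,0]
After op 3 (push 4): stack=[4] mem=[0,0,0,0]
After op 4 (RCL M1): stack=[4,0] mem=[0,0,0,0]
After op 5 (-): stack=[4] mem=[0,0,0,0]
After op 6 (pop): stack=[empty] mem=[0,0,0,0]
After op 7 (push 4): stack=[4] mem=[0,0,0,0]
After op 8 (STO M3): stack=[empty] mem=[0,0,0,4]
After op 9 (push 8): stack=[8] mem=[0,0,0,4]
After op 10 (dup): stack=[8,8] mem=[0,0,0,4]
After op 11 (RCL M1): stack=[8,8,0] mem=[0,0,0,4]
After op 12 (*): stack=[8,0] mem=[0,0,0,4]
After op 13 (STO M3): stack=[8] mem=[0,0,0,0]
After op 14 (push 11): stack=[8,11] mem=[0,0,0,0]
After op 15 (pop): stack=[8] mem=[0,0,0,0]
After op 16 (push 18): stack=[8,18] mem=[0,0,0,0]
After op 17 (-): stack=[-10] mem=[0,0,0,0]

Answer: 0 0 0 0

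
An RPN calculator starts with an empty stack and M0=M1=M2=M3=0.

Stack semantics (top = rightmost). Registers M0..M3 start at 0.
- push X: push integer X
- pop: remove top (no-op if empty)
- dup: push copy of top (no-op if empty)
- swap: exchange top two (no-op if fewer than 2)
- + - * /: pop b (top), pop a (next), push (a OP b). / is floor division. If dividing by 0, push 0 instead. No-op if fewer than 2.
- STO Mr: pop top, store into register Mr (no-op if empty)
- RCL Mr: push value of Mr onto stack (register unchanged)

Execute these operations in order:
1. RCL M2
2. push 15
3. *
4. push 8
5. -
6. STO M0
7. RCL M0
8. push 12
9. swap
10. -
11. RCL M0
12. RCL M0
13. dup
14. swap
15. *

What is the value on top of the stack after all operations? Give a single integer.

After op 1 (RCL M2): stack=[0] mem=[0,0,0,0]
After op 2 (push 15): stack=[0,15] mem=[0,0,0,0]
After op 3 (*): stack=[0] mem=[0,0,0,0]
After op 4 (push 8): stack=[0,8] mem=[0,0,0,0]
After op 5 (-): stack=[-8] mem=[0,0,0,0]
After op 6 (STO M0): stack=[empty] mem=[-8,0,0,0]
After op 7 (RCL M0): stack=[-8] mem=[-8,0,0,0]
After op 8 (push 12): stack=[-8,12] mem=[-8,0,0,0]
After op 9 (swap): stack=[12,-8] mem=[-8,0,0,0]
After op 10 (-): stack=[20] mem=[-8,0,0,0]
After op 11 (RCL M0): stack=[20,-8] mem=[-8,0,0,0]
After op 12 (RCL M0): stack=[20,-8,-8] mem=[-8,0,0,0]
After op 13 (dup): stack=[20,-8,-8,-8] mem=[-8,0,0,0]
After op 14 (swap): stack=[20,-8,-8,-8] mem=[-8,0,0,0]
After op 15 (*): stack=[20,-8,64] mem=[-8,0,0,0]

Answer: 64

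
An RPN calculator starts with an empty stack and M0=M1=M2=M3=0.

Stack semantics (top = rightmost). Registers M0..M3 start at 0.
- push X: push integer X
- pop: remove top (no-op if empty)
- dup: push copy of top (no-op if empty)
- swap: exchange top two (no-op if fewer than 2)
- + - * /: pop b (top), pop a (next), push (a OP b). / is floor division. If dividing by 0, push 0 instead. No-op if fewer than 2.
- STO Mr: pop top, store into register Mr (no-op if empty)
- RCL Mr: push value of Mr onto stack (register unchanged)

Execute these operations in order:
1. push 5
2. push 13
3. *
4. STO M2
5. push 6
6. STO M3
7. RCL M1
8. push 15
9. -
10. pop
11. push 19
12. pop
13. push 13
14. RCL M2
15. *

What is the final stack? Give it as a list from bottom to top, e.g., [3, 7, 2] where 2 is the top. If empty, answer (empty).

Answer: [845]

Derivation:
After op 1 (push 5): stack=[5] mem=[0,0,0,0]
After op 2 (push 13): stack=[5,13] mem=[0,0,0,0]
After op 3 (*): stack=[65] mem=[0,0,0,0]
After op 4 (STO M2): stack=[empty] mem=[0,0,65,0]
After op 5 (push 6): stack=[6] mem=[0,0,65,0]
After op 6 (STO M3): stack=[empty] mem=[0,0,65,6]
After op 7 (RCL M1): stack=[0] mem=[0,0,65,6]
After op 8 (push 15): stack=[0,15] mem=[0,0,65,6]
After op 9 (-): stack=[-15] mem=[0,0,65,6]
After op 10 (pop): stack=[empty] mem=[0,0,65,6]
After op 11 (push 19): stack=[19] mem=[0,0,65,6]
After op 12 (pop): stack=[empty] mem=[0,0,65,6]
After op 13 (push 13): stack=[13] mem=[0,0,65,6]
After op 14 (RCL M2): stack=[13,65] mem=[0,0,65,6]
After op 15 (*): stack=[845] mem=[0,0,65,6]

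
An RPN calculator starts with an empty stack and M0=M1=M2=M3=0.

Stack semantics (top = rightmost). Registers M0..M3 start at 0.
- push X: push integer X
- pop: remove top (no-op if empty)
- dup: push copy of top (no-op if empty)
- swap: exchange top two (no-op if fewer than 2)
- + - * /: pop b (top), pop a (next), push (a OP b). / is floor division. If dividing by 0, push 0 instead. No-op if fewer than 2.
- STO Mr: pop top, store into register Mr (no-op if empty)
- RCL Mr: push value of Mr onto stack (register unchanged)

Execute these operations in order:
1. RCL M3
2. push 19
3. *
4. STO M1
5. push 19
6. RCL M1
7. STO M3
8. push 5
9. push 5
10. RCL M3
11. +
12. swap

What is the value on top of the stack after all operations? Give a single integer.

After op 1 (RCL M3): stack=[0] mem=[0,0,0,0]
After op 2 (push 19): stack=[0,19] mem=[0,0,0,0]
After op 3 (*): stack=[0] mem=[0,0,0,0]
After op 4 (STO M1): stack=[empty] mem=[0,0,0,0]
After op 5 (push 19): stack=[19] mem=[0,0,0,0]
After op 6 (RCL M1): stack=[19,0] mem=[0,0,0,0]
After op 7 (STO M3): stack=[19] mem=[0,0,0,0]
After op 8 (push 5): stack=[19,5] mem=[0,0,0,0]
After op 9 (push 5): stack=[19,5,5] mem=[0,0,0,0]
After op 10 (RCL M3): stack=[19,5,5,0] mem=[0,0,0,0]
After op 11 (+): stack=[19,5,5] mem=[0,0,0,0]
After op 12 (swap): stack=[19,5,5] mem=[0,0,0,0]

Answer: 5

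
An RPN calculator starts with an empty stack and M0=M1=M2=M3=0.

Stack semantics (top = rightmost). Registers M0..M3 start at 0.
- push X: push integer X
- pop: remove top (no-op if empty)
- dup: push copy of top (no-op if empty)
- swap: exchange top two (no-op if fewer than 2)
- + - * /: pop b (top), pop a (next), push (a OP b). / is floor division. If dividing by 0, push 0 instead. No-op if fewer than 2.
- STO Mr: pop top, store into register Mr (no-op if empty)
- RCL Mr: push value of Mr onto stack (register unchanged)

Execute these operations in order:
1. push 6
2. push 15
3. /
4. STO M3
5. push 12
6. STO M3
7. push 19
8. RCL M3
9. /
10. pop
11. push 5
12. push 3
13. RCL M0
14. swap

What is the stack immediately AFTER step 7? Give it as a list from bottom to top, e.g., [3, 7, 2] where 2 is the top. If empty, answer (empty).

After op 1 (push 6): stack=[6] mem=[0,0,0,0]
After op 2 (push 15): stack=[6,15] mem=[0,0,0,0]
After op 3 (/): stack=[0] mem=[0,0,0,0]
After op 4 (STO M3): stack=[empty] mem=[0,0,0,0]
After op 5 (push 12): stack=[12] mem=[0,0,0,0]
After op 6 (STO M3): stack=[empty] mem=[0,0,0,12]
After op 7 (push 19): stack=[19] mem=[0,0,0,12]

[19]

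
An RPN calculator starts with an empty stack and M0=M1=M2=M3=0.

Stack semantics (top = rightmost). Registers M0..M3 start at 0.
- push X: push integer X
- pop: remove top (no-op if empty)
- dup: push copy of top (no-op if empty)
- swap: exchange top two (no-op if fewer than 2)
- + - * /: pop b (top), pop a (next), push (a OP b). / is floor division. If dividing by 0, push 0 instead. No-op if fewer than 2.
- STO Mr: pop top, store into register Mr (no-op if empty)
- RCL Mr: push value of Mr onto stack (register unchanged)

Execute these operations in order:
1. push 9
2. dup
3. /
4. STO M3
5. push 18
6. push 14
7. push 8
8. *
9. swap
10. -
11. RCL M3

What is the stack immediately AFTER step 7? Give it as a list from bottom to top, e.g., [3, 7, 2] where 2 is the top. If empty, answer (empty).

After op 1 (push 9): stack=[9] mem=[0,0,0,0]
After op 2 (dup): stack=[9,9] mem=[0,0,0,0]
After op 3 (/): stack=[1] mem=[0,0,0,0]
After op 4 (STO M3): stack=[empty] mem=[0,0,0,1]
After op 5 (push 18): stack=[18] mem=[0,0,0,1]
After op 6 (push 14): stack=[18,14] mem=[0,0,0,1]
After op 7 (push 8): stack=[18,14,8] mem=[0,0,0,1]

[18, 14, 8]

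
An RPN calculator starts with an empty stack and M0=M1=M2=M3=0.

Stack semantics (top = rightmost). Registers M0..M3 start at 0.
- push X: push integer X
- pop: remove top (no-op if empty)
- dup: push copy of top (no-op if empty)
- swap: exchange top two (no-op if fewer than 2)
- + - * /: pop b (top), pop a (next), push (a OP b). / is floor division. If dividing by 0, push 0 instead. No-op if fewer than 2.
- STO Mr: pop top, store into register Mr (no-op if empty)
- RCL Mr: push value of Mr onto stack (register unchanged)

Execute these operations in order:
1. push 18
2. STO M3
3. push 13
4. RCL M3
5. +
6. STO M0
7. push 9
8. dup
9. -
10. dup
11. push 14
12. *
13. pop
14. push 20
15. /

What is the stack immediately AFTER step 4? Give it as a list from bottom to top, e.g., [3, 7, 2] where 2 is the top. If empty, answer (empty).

After op 1 (push 18): stack=[18] mem=[0,0,0,0]
After op 2 (STO M3): stack=[empty] mem=[0,0,0,18]
After op 3 (push 13): stack=[13] mem=[0,0,0,18]
After op 4 (RCL M3): stack=[13,18] mem=[0,0,0,18]

[13, 18]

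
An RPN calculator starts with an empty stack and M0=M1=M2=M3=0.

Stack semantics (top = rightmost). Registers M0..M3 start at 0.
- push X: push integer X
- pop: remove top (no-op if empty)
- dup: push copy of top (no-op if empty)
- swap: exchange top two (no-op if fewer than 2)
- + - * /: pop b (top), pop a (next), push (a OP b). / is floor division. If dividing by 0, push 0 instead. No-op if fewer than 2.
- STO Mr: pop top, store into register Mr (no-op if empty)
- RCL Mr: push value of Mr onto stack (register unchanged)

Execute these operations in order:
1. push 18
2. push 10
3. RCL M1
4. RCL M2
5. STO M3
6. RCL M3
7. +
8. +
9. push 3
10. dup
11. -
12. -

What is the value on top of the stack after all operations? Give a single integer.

Answer: 10

Derivation:
After op 1 (push 18): stack=[18] mem=[0,0,0,0]
After op 2 (push 10): stack=[18,10] mem=[0,0,0,0]
After op 3 (RCL M1): stack=[18,10,0] mem=[0,0,0,0]
After op 4 (RCL M2): stack=[18,10,0,0] mem=[0,0,0,0]
After op 5 (STO M3): stack=[18,10,0] mem=[0,0,0,0]
After op 6 (RCL M3): stack=[18,10,0,0] mem=[0,0,0,0]
After op 7 (+): stack=[18,10,0] mem=[0,0,0,0]
After op 8 (+): stack=[18,10] mem=[0,0,0,0]
After op 9 (push 3): stack=[18,10,3] mem=[0,0,0,0]
After op 10 (dup): stack=[18,10,3,3] mem=[0,0,0,0]
After op 11 (-): stack=[18,10,0] mem=[0,0,0,0]
After op 12 (-): stack=[18,10] mem=[0,0,0,0]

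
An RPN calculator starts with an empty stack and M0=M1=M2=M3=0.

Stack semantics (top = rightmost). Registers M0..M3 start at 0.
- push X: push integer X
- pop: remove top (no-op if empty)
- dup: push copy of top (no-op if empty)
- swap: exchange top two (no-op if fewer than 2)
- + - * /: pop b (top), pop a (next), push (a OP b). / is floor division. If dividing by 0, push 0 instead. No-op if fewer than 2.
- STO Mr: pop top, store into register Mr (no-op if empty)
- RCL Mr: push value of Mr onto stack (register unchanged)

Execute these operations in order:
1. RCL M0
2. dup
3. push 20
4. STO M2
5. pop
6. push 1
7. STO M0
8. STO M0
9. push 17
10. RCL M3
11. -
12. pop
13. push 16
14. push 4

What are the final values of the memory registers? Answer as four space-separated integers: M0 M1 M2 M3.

Answer: 0 0 20 0

Derivation:
After op 1 (RCL M0): stack=[0] mem=[0,0,0,0]
After op 2 (dup): stack=[0,0] mem=[0,0,0,0]
After op 3 (push 20): stack=[0,0,20] mem=[0,0,0,0]
After op 4 (STO M2): stack=[0,0] mem=[0,0,20,0]
After op 5 (pop): stack=[0] mem=[0,0,20,0]
After op 6 (push 1): stack=[0,1] mem=[0,0,20,0]
After op 7 (STO M0): stack=[0] mem=[1,0,20,0]
After op 8 (STO M0): stack=[empty] mem=[0,0,20,0]
After op 9 (push 17): stack=[17] mem=[0,0,20,0]
After op 10 (RCL M3): stack=[17,0] mem=[0,0,20,0]
After op 11 (-): stack=[17] mem=[0,0,20,0]
After op 12 (pop): stack=[empty] mem=[0,0,20,0]
After op 13 (push 16): stack=[16] mem=[0,0,20,0]
After op 14 (push 4): stack=[16,4] mem=[0,0,20,0]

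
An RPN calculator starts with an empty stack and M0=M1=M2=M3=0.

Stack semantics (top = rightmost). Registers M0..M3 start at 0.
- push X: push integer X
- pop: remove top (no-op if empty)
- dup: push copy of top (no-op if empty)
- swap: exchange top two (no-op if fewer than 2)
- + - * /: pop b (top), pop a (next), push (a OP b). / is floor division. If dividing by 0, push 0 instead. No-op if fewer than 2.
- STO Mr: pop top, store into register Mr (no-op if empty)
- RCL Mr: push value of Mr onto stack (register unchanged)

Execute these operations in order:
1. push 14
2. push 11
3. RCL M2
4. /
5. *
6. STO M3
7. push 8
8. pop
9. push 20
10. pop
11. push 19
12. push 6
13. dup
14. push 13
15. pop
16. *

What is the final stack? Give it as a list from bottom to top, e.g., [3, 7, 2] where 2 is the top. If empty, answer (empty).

After op 1 (push 14): stack=[14] mem=[0,0,0,0]
After op 2 (push 11): stack=[14,11] mem=[0,0,0,0]
After op 3 (RCL M2): stack=[14,11,0] mem=[0,0,0,0]
After op 4 (/): stack=[14,0] mem=[0,0,0,0]
After op 5 (*): stack=[0] mem=[0,0,0,0]
After op 6 (STO M3): stack=[empty] mem=[0,0,0,0]
After op 7 (push 8): stack=[8] mem=[0,0,0,0]
After op 8 (pop): stack=[empty] mem=[0,0,0,0]
After op 9 (push 20): stack=[20] mem=[0,0,0,0]
After op 10 (pop): stack=[empty] mem=[0,0,0,0]
After op 11 (push 19): stack=[19] mem=[0,0,0,0]
After op 12 (push 6): stack=[19,6] mem=[0,0,0,0]
After op 13 (dup): stack=[19,6,6] mem=[0,0,0,0]
After op 14 (push 13): stack=[19,6,6,13] mem=[0,0,0,0]
After op 15 (pop): stack=[19,6,6] mem=[0,0,0,0]
After op 16 (*): stack=[19,36] mem=[0,0,0,0]

Answer: [19, 36]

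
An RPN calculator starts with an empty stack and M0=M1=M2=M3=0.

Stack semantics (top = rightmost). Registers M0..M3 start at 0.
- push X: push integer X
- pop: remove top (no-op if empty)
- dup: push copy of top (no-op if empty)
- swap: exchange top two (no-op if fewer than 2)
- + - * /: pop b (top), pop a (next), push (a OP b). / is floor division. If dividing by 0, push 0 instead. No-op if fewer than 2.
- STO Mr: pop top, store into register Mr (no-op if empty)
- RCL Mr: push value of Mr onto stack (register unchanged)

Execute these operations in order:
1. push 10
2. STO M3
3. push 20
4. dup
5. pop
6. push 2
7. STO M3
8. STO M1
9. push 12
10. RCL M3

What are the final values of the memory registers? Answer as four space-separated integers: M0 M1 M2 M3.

After op 1 (push 10): stack=[10] mem=[0,0,0,0]
After op 2 (STO M3): stack=[empty] mem=[0,0,0,10]
After op 3 (push 20): stack=[20] mem=[0,0,0,10]
After op 4 (dup): stack=[20,20] mem=[0,0,0,10]
After op 5 (pop): stack=[20] mem=[0,0,0,10]
After op 6 (push 2): stack=[20,2] mem=[0,0,0,10]
After op 7 (STO M3): stack=[20] mem=[0,0,0,2]
After op 8 (STO M1): stack=[empty] mem=[0,20,0,2]
After op 9 (push 12): stack=[12] mem=[0,20,0,2]
After op 10 (RCL M3): stack=[12,2] mem=[0,20,0,2]

Answer: 0 20 0 2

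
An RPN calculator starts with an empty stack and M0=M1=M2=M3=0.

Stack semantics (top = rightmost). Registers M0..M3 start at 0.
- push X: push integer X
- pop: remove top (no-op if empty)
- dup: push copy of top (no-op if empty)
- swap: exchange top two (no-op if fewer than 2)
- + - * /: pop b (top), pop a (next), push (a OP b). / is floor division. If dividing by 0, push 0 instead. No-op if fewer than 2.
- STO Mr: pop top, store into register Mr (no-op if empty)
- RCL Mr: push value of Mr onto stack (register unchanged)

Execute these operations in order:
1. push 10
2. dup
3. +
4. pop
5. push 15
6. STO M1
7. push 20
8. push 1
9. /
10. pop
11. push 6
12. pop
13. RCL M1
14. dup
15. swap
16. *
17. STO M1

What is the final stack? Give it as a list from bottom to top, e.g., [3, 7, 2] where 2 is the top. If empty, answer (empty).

Answer: (empty)

Derivation:
After op 1 (push 10): stack=[10] mem=[0,0,0,0]
After op 2 (dup): stack=[10,10] mem=[0,0,0,0]
After op 3 (+): stack=[20] mem=[0,0,0,0]
After op 4 (pop): stack=[empty] mem=[0,0,0,0]
After op 5 (push 15): stack=[15] mem=[0,0,0,0]
After op 6 (STO M1): stack=[empty] mem=[0,15,0,0]
After op 7 (push 20): stack=[20] mem=[0,15,0,0]
After op 8 (push 1): stack=[20,1] mem=[0,15,0,0]
After op 9 (/): stack=[20] mem=[0,15,0,0]
After op 10 (pop): stack=[empty] mem=[0,15,0,0]
After op 11 (push 6): stack=[6] mem=[0,15,0,0]
After op 12 (pop): stack=[empty] mem=[0,15,0,0]
After op 13 (RCL M1): stack=[15] mem=[0,15,0,0]
After op 14 (dup): stack=[15,15] mem=[0,15,0,0]
After op 15 (swap): stack=[15,15] mem=[0,15,0,0]
After op 16 (*): stack=[225] mem=[0,15,0,0]
After op 17 (STO M1): stack=[empty] mem=[0,225,0,0]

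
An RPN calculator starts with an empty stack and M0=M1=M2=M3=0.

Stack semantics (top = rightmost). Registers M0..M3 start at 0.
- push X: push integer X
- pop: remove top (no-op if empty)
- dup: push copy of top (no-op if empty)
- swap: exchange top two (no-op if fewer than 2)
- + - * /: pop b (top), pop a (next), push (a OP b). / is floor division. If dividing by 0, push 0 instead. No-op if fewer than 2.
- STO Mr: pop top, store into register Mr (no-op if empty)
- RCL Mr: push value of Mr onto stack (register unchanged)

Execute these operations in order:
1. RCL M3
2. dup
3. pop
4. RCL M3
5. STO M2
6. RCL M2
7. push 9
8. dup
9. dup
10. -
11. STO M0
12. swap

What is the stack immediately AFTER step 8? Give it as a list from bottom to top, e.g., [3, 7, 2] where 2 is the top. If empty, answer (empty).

After op 1 (RCL M3): stack=[0] mem=[0,0,0,0]
After op 2 (dup): stack=[0,0] mem=[0,0,0,0]
After op 3 (pop): stack=[0] mem=[0,0,0,0]
After op 4 (RCL M3): stack=[0,0] mem=[0,0,0,0]
After op 5 (STO M2): stack=[0] mem=[0,0,0,0]
After op 6 (RCL M2): stack=[0,0] mem=[0,0,0,0]
After op 7 (push 9): stack=[0,0,9] mem=[0,0,0,0]
After op 8 (dup): stack=[0,0,9,9] mem=[0,0,0,0]

[0, 0, 9, 9]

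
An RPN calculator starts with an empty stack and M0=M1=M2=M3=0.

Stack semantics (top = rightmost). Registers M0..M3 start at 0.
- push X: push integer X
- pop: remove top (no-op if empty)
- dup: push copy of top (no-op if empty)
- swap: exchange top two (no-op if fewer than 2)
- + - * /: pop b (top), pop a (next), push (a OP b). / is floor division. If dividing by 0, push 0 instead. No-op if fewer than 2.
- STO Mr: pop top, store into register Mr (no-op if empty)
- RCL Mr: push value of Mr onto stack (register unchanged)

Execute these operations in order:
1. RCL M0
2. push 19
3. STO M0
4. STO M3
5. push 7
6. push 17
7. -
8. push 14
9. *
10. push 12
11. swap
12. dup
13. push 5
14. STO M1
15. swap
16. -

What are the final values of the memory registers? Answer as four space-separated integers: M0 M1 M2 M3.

After op 1 (RCL M0): stack=[0] mem=[0,0,0,0]
After op 2 (push 19): stack=[0,19] mem=[0,0,0,0]
After op 3 (STO M0): stack=[0] mem=[19,0,0,0]
After op 4 (STO M3): stack=[empty] mem=[19,0,0,0]
After op 5 (push 7): stack=[7] mem=[19,0,0,0]
After op 6 (push 17): stack=[7,17] mem=[19,0,0,0]
After op 7 (-): stack=[-10] mem=[19,0,0,0]
After op 8 (push 14): stack=[-10,14] mem=[19,0,0,0]
After op 9 (*): stack=[-140] mem=[19,0,0,0]
After op 10 (push 12): stack=[-140,12] mem=[19,0,0,0]
After op 11 (swap): stack=[12,-140] mem=[19,0,0,0]
After op 12 (dup): stack=[12,-140,-140] mem=[19,0,0,0]
After op 13 (push 5): stack=[12,-140,-140,5] mem=[19,0,0,0]
After op 14 (STO M1): stack=[12,-140,-140] mem=[19,5,0,0]
After op 15 (swap): stack=[12,-140,-140] mem=[19,5,0,0]
After op 16 (-): stack=[12,0] mem=[19,5,0,0]

Answer: 19 5 0 0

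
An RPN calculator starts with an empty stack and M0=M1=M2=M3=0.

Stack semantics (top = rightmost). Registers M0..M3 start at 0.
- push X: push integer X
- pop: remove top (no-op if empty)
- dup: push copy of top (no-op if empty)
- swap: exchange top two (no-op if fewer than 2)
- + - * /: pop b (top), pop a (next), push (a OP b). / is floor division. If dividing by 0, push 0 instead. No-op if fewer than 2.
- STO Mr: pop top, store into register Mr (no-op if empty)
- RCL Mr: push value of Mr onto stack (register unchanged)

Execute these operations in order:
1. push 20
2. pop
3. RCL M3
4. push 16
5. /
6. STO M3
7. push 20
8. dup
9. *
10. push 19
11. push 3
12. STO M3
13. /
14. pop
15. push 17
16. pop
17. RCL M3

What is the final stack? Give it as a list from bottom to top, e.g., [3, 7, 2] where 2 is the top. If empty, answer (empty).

After op 1 (push 20): stack=[20] mem=[0,0,0,0]
After op 2 (pop): stack=[empty] mem=[0,0,0,0]
After op 3 (RCL M3): stack=[0] mem=[0,0,0,0]
After op 4 (push 16): stack=[0,16] mem=[0,0,0,0]
After op 5 (/): stack=[0] mem=[0,0,0,0]
After op 6 (STO M3): stack=[empty] mem=[0,0,0,0]
After op 7 (push 20): stack=[20] mem=[0,0,0,0]
After op 8 (dup): stack=[20,20] mem=[0,0,0,0]
After op 9 (*): stack=[400] mem=[0,0,0,0]
After op 10 (push 19): stack=[400,19] mem=[0,0,0,0]
After op 11 (push 3): stack=[400,19,3] mem=[0,0,0,0]
After op 12 (STO M3): stack=[400,19] mem=[0,0,0,3]
After op 13 (/): stack=[21] mem=[0,0,0,3]
After op 14 (pop): stack=[empty] mem=[0,0,0,3]
After op 15 (push 17): stack=[17] mem=[0,0,0,3]
After op 16 (pop): stack=[empty] mem=[0,0,0,3]
After op 17 (RCL M3): stack=[3] mem=[0,0,0,3]

Answer: [3]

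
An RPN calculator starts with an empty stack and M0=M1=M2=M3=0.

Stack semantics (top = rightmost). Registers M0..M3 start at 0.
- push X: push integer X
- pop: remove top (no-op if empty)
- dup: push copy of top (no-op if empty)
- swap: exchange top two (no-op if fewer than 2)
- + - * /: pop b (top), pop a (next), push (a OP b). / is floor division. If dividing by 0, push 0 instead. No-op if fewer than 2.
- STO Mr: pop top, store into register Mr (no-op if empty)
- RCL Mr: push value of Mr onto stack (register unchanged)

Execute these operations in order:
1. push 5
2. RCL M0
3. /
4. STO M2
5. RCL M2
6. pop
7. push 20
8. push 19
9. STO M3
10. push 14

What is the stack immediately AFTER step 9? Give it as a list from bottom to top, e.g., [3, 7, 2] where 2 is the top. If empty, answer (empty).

After op 1 (push 5): stack=[5] mem=[0,0,0,0]
After op 2 (RCL M0): stack=[5,0] mem=[0,0,0,0]
After op 3 (/): stack=[0] mem=[0,0,0,0]
After op 4 (STO M2): stack=[empty] mem=[0,0,0,0]
After op 5 (RCL M2): stack=[0] mem=[0,0,0,0]
After op 6 (pop): stack=[empty] mem=[0,0,0,0]
After op 7 (push 20): stack=[20] mem=[0,0,0,0]
After op 8 (push 19): stack=[20,19] mem=[0,0,0,0]
After op 9 (STO M3): stack=[20] mem=[0,0,0,19]

[20]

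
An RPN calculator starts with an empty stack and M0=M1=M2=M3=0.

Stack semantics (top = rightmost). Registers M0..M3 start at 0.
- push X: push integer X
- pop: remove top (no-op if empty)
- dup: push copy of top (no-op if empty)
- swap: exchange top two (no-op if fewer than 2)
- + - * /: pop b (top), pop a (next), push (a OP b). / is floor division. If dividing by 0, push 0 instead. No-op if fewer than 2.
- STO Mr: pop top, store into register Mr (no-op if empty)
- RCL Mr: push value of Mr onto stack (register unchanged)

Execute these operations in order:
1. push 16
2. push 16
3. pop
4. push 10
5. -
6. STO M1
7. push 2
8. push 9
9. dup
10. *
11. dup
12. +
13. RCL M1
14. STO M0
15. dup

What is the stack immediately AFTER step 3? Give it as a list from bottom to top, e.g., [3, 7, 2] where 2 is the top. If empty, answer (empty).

After op 1 (push 16): stack=[16] mem=[0,0,0,0]
After op 2 (push 16): stack=[16,16] mem=[0,0,0,0]
After op 3 (pop): stack=[16] mem=[0,0,0,0]

[16]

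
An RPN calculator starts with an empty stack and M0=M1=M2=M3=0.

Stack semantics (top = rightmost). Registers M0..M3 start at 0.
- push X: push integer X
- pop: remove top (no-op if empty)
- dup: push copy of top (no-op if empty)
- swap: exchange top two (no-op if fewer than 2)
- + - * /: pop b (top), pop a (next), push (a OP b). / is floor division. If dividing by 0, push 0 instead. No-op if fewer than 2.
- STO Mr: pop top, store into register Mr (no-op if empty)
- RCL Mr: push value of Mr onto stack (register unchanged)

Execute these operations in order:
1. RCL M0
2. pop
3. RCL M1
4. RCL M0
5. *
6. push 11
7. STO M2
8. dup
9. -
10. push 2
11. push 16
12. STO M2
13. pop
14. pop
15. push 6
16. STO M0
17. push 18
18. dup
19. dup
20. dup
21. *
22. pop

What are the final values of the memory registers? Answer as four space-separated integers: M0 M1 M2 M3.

After op 1 (RCL M0): stack=[0] mem=[0,0,0,0]
After op 2 (pop): stack=[empty] mem=[0,0,0,0]
After op 3 (RCL M1): stack=[0] mem=[0,0,0,0]
After op 4 (RCL M0): stack=[0,0] mem=[0,0,0,0]
After op 5 (*): stack=[0] mem=[0,0,0,0]
After op 6 (push 11): stack=[0,11] mem=[0,0,0,0]
After op 7 (STO M2): stack=[0] mem=[0,0,11,0]
After op 8 (dup): stack=[0,0] mem=[0,0,11,0]
After op 9 (-): stack=[0] mem=[0,0,11,0]
After op 10 (push 2): stack=[0,2] mem=[0,0,11,0]
After op 11 (push 16): stack=[0,2,16] mem=[0,0,11,0]
After op 12 (STO M2): stack=[0,2] mem=[0,0,16,0]
After op 13 (pop): stack=[0] mem=[0,0,16,0]
After op 14 (pop): stack=[empty] mem=[0,0,16,0]
After op 15 (push 6): stack=[6] mem=[0,0,16,0]
After op 16 (STO M0): stack=[empty] mem=[6,0,16,0]
After op 17 (push 18): stack=[18] mem=[6,0,16,0]
After op 18 (dup): stack=[18,18] mem=[6,0,16,0]
After op 19 (dup): stack=[18,18,18] mem=[6,0,16,0]
After op 20 (dup): stack=[18,18,18,18] mem=[6,0,16,0]
After op 21 (*): stack=[18,18,324] mem=[6,0,16,0]
After op 22 (pop): stack=[18,18] mem=[6,0,16,0]

Answer: 6 0 16 0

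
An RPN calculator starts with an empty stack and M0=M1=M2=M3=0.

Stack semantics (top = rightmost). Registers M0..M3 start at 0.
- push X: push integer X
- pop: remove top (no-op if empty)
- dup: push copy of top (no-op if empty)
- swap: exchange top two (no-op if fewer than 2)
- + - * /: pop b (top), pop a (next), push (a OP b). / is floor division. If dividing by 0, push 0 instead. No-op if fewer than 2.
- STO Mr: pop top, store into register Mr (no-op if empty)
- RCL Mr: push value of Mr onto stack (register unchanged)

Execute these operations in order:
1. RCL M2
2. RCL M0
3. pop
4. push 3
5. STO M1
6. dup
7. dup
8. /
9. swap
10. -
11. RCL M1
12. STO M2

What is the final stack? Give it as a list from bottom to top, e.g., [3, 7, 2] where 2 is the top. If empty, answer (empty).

Answer: [0]

Derivation:
After op 1 (RCL M2): stack=[0] mem=[0,0,0,0]
After op 2 (RCL M0): stack=[0,0] mem=[0,0,0,0]
After op 3 (pop): stack=[0] mem=[0,0,0,0]
After op 4 (push 3): stack=[0,3] mem=[0,0,0,0]
After op 5 (STO M1): stack=[0] mem=[0,3,0,0]
After op 6 (dup): stack=[0,0] mem=[0,3,0,0]
After op 7 (dup): stack=[0,0,0] mem=[0,3,0,0]
After op 8 (/): stack=[0,0] mem=[0,3,0,0]
After op 9 (swap): stack=[0,0] mem=[0,3,0,0]
After op 10 (-): stack=[0] mem=[0,3,0,0]
After op 11 (RCL M1): stack=[0,3] mem=[0,3,0,0]
After op 12 (STO M2): stack=[0] mem=[0,3,3,0]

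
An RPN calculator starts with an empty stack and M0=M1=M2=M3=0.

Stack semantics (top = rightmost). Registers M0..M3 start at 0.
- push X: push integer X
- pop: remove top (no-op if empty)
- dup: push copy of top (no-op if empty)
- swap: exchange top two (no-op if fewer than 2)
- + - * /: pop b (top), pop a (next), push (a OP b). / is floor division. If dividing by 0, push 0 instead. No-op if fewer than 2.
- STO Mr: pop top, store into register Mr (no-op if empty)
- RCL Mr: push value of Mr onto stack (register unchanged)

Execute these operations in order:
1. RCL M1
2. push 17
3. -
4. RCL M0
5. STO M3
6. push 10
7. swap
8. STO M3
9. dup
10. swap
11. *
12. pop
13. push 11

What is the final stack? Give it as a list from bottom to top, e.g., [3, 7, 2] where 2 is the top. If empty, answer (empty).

After op 1 (RCL M1): stack=[0] mem=[0,0,0,0]
After op 2 (push 17): stack=[0,17] mem=[0,0,0,0]
After op 3 (-): stack=[-17] mem=[0,0,0,0]
After op 4 (RCL M0): stack=[-17,0] mem=[0,0,0,0]
After op 5 (STO M3): stack=[-17] mem=[0,0,0,0]
After op 6 (push 10): stack=[-17,10] mem=[0,0,0,0]
After op 7 (swap): stack=[10,-17] mem=[0,0,0,0]
After op 8 (STO M3): stack=[10] mem=[0,0,0,-17]
After op 9 (dup): stack=[10,10] mem=[0,0,0,-17]
After op 10 (swap): stack=[10,10] mem=[0,0,0,-17]
After op 11 (*): stack=[100] mem=[0,0,0,-17]
After op 12 (pop): stack=[empty] mem=[0,0,0,-17]
After op 13 (push 11): stack=[11] mem=[0,0,0,-17]

Answer: [11]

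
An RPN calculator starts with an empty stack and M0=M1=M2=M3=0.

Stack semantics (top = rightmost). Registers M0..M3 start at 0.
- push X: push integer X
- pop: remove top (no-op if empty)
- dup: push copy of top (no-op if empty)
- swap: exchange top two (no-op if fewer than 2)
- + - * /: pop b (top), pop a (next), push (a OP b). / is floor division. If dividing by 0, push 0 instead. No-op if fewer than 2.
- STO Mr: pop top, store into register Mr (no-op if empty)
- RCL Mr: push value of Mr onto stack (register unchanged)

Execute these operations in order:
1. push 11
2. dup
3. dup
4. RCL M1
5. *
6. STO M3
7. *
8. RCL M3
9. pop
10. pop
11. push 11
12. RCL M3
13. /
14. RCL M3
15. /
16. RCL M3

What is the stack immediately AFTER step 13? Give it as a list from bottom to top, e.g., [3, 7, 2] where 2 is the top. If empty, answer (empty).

After op 1 (push 11): stack=[11] mem=[0,0,0,0]
After op 2 (dup): stack=[11,11] mem=[0,0,0,0]
After op 3 (dup): stack=[11,11,11] mem=[0,0,0,0]
After op 4 (RCL M1): stack=[11,11,11,0] mem=[0,0,0,0]
After op 5 (*): stack=[11,11,0] mem=[0,0,0,0]
After op 6 (STO M3): stack=[11,11] mem=[0,0,0,0]
After op 7 (*): stack=[121] mem=[0,0,0,0]
After op 8 (RCL M3): stack=[121,0] mem=[0,0,0,0]
After op 9 (pop): stack=[121] mem=[0,0,0,0]
After op 10 (pop): stack=[empty] mem=[0,0,0,0]
After op 11 (push 11): stack=[11] mem=[0,0,0,0]
After op 12 (RCL M3): stack=[11,0] mem=[0,0,0,0]
After op 13 (/): stack=[0] mem=[0,0,0,0]

[0]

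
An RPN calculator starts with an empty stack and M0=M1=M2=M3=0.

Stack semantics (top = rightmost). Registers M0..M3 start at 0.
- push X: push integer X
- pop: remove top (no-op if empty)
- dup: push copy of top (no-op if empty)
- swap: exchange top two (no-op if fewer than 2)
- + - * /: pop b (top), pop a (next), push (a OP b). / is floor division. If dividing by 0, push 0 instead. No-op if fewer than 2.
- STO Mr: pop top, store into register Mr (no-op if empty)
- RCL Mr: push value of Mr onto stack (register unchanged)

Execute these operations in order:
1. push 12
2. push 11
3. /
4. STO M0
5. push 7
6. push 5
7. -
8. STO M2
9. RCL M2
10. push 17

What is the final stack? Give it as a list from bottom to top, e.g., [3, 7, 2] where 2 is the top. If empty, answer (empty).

Answer: [2, 17]

Derivation:
After op 1 (push 12): stack=[12] mem=[0,0,0,0]
After op 2 (push 11): stack=[12,11] mem=[0,0,0,0]
After op 3 (/): stack=[1] mem=[0,0,0,0]
After op 4 (STO M0): stack=[empty] mem=[1,0,0,0]
After op 5 (push 7): stack=[7] mem=[1,0,0,0]
After op 6 (push 5): stack=[7,5] mem=[1,0,0,0]
After op 7 (-): stack=[2] mem=[1,0,0,0]
After op 8 (STO M2): stack=[empty] mem=[1,0,2,0]
After op 9 (RCL M2): stack=[2] mem=[1,0,2,0]
After op 10 (push 17): stack=[2,17] mem=[1,0,2,0]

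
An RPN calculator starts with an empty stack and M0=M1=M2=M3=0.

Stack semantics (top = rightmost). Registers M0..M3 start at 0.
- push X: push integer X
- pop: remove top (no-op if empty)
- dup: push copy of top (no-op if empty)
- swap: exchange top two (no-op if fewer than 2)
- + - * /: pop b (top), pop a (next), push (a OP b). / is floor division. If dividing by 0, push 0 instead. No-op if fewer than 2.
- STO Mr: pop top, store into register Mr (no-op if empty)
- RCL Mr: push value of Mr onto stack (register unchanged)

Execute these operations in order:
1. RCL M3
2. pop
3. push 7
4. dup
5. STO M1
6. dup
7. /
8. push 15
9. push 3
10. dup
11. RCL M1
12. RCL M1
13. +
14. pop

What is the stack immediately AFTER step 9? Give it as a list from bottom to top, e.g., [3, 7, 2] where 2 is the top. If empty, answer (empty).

After op 1 (RCL M3): stack=[0] mem=[0,0,0,0]
After op 2 (pop): stack=[empty] mem=[0,0,0,0]
After op 3 (push 7): stack=[7] mem=[0,0,0,0]
After op 4 (dup): stack=[7,7] mem=[0,0,0,0]
After op 5 (STO M1): stack=[7] mem=[0,7,0,0]
After op 6 (dup): stack=[7,7] mem=[0,7,0,0]
After op 7 (/): stack=[1] mem=[0,7,0,0]
After op 8 (push 15): stack=[1,15] mem=[0,7,0,0]
After op 9 (push 3): stack=[1,15,3] mem=[0,7,0,0]

[1, 15, 3]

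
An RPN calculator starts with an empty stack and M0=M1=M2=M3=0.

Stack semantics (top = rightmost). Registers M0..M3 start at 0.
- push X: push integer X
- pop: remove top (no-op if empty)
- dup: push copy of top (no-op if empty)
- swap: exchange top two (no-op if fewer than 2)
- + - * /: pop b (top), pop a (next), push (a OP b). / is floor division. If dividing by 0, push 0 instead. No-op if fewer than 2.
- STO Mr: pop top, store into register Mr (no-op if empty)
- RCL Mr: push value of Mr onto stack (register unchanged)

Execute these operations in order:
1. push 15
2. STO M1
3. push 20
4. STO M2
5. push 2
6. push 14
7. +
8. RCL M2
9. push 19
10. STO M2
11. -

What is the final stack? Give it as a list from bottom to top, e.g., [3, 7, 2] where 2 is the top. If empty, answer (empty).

Answer: [-4]

Derivation:
After op 1 (push 15): stack=[15] mem=[0,0,0,0]
After op 2 (STO M1): stack=[empty] mem=[0,15,0,0]
After op 3 (push 20): stack=[20] mem=[0,15,0,0]
After op 4 (STO M2): stack=[empty] mem=[0,15,20,0]
After op 5 (push 2): stack=[2] mem=[0,15,20,0]
After op 6 (push 14): stack=[2,14] mem=[0,15,20,0]
After op 7 (+): stack=[16] mem=[0,15,20,0]
After op 8 (RCL M2): stack=[16,20] mem=[0,15,20,0]
After op 9 (push 19): stack=[16,20,19] mem=[0,15,20,0]
After op 10 (STO M2): stack=[16,20] mem=[0,15,19,0]
After op 11 (-): stack=[-4] mem=[0,15,19,0]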